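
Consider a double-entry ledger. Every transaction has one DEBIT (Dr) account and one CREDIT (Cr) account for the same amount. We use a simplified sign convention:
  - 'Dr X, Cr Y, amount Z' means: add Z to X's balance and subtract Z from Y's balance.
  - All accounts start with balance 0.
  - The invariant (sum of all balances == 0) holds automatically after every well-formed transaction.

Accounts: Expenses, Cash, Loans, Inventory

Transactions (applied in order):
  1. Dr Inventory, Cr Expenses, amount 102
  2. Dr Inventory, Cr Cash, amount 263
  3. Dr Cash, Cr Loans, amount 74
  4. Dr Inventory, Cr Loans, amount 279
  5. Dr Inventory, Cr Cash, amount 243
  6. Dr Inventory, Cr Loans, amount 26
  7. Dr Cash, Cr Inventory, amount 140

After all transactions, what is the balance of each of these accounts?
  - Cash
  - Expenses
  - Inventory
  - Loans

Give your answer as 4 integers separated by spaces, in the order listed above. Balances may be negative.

After txn 1 (Dr Inventory, Cr Expenses, amount 102): Expenses=-102 Inventory=102
After txn 2 (Dr Inventory, Cr Cash, amount 263): Cash=-263 Expenses=-102 Inventory=365
After txn 3 (Dr Cash, Cr Loans, amount 74): Cash=-189 Expenses=-102 Inventory=365 Loans=-74
After txn 4 (Dr Inventory, Cr Loans, amount 279): Cash=-189 Expenses=-102 Inventory=644 Loans=-353
After txn 5 (Dr Inventory, Cr Cash, amount 243): Cash=-432 Expenses=-102 Inventory=887 Loans=-353
After txn 6 (Dr Inventory, Cr Loans, amount 26): Cash=-432 Expenses=-102 Inventory=913 Loans=-379
After txn 7 (Dr Cash, Cr Inventory, amount 140): Cash=-292 Expenses=-102 Inventory=773 Loans=-379

Answer: -292 -102 773 -379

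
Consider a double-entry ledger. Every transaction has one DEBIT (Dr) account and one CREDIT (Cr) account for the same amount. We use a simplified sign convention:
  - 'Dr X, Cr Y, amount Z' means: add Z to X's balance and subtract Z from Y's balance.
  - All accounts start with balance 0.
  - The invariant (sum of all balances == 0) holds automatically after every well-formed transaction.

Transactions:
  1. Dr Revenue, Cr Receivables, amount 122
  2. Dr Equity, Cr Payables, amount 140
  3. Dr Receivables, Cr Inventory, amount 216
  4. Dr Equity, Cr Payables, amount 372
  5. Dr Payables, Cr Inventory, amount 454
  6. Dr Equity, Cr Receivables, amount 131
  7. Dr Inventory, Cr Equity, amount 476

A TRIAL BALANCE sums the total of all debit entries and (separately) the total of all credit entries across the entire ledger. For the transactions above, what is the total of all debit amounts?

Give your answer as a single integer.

Answer: 1911

Derivation:
Txn 1: debit+=122
Txn 2: debit+=140
Txn 3: debit+=216
Txn 4: debit+=372
Txn 5: debit+=454
Txn 6: debit+=131
Txn 7: debit+=476
Total debits = 1911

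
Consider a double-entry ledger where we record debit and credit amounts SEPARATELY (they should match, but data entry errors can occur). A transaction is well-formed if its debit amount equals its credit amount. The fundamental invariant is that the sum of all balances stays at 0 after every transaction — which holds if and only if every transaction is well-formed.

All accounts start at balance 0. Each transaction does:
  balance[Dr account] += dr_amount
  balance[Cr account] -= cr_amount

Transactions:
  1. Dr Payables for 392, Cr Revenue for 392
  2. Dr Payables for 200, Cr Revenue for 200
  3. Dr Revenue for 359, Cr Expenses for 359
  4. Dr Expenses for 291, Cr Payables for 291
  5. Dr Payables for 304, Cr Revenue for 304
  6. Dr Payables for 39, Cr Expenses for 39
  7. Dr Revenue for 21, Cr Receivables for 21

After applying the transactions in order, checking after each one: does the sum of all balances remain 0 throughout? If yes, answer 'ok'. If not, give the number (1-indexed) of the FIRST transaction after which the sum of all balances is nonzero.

Answer: ok

Derivation:
After txn 1: dr=392 cr=392 sum_balances=0
After txn 2: dr=200 cr=200 sum_balances=0
After txn 3: dr=359 cr=359 sum_balances=0
After txn 4: dr=291 cr=291 sum_balances=0
After txn 5: dr=304 cr=304 sum_balances=0
After txn 6: dr=39 cr=39 sum_balances=0
After txn 7: dr=21 cr=21 sum_balances=0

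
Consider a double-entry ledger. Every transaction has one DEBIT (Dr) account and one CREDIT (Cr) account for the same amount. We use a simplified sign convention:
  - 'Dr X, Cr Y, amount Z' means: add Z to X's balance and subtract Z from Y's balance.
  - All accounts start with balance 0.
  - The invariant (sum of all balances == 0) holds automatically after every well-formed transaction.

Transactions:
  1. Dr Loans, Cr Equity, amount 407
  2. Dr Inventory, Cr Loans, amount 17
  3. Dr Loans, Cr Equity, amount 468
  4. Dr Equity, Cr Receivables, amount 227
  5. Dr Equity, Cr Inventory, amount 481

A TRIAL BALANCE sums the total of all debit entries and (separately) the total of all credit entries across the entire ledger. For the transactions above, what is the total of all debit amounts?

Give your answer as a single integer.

Txn 1: debit+=407
Txn 2: debit+=17
Txn 3: debit+=468
Txn 4: debit+=227
Txn 5: debit+=481
Total debits = 1600

Answer: 1600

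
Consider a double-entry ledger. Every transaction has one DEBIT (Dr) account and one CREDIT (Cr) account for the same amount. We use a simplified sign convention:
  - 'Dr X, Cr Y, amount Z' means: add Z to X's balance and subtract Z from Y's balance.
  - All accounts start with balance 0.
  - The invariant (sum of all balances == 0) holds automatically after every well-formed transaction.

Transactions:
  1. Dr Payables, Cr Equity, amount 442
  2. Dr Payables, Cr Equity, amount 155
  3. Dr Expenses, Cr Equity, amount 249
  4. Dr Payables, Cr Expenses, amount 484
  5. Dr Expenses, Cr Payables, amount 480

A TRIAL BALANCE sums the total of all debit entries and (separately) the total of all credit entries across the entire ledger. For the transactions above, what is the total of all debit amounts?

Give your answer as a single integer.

Txn 1: debit+=442
Txn 2: debit+=155
Txn 3: debit+=249
Txn 4: debit+=484
Txn 5: debit+=480
Total debits = 1810

Answer: 1810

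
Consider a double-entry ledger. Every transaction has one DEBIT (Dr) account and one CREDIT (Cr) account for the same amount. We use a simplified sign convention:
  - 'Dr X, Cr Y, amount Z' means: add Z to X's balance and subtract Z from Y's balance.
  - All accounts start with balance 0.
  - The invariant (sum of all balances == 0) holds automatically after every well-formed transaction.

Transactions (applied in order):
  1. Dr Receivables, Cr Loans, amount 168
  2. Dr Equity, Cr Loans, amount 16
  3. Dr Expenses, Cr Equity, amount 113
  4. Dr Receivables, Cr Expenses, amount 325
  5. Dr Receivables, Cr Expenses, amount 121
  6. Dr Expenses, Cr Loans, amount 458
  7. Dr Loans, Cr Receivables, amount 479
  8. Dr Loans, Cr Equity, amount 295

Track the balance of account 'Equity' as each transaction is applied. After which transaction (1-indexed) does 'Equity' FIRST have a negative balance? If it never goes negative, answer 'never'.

After txn 1: Equity=0
After txn 2: Equity=16
After txn 3: Equity=-97

Answer: 3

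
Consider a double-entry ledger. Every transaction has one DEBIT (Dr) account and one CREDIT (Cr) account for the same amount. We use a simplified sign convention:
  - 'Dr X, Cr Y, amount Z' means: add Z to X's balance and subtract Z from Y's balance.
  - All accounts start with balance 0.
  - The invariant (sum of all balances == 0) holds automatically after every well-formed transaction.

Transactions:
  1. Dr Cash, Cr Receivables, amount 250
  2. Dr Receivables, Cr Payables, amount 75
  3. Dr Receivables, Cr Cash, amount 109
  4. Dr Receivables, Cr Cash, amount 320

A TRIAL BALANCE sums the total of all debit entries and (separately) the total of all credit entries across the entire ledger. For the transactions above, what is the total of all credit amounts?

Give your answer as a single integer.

Answer: 754

Derivation:
Txn 1: credit+=250
Txn 2: credit+=75
Txn 3: credit+=109
Txn 4: credit+=320
Total credits = 754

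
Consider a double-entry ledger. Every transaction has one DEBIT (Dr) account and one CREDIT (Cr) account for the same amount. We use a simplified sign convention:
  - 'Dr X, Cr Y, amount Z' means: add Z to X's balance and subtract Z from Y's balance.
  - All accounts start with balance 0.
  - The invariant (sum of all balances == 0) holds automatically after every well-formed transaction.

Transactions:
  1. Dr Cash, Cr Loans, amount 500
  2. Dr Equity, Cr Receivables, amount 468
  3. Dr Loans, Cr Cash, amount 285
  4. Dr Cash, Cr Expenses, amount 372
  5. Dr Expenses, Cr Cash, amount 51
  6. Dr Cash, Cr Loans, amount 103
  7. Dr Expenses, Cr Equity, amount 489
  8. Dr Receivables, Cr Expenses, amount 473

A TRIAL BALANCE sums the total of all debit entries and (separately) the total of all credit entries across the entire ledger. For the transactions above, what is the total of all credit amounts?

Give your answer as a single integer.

Txn 1: credit+=500
Txn 2: credit+=468
Txn 3: credit+=285
Txn 4: credit+=372
Txn 5: credit+=51
Txn 6: credit+=103
Txn 7: credit+=489
Txn 8: credit+=473
Total credits = 2741

Answer: 2741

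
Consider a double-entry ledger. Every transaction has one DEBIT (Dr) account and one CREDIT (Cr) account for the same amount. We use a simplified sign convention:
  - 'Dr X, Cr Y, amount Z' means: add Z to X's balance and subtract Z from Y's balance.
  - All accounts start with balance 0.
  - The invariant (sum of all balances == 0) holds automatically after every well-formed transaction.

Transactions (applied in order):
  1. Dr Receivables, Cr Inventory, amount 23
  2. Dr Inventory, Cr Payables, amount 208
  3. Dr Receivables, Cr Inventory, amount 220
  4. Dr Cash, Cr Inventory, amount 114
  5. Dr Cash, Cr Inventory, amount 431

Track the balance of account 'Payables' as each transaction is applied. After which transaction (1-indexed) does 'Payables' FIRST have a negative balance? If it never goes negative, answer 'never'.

Answer: 2

Derivation:
After txn 1: Payables=0
After txn 2: Payables=-208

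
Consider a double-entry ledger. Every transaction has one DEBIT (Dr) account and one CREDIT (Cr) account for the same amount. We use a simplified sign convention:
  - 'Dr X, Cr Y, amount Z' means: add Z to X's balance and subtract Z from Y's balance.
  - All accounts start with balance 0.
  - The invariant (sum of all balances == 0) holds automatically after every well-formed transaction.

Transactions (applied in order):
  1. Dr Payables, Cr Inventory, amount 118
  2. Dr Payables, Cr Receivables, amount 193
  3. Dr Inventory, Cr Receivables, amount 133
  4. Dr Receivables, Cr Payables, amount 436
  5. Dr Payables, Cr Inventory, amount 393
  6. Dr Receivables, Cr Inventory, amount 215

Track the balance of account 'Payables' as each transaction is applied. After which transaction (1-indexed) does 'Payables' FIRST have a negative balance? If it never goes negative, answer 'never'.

After txn 1: Payables=118
After txn 2: Payables=311
After txn 3: Payables=311
After txn 4: Payables=-125

Answer: 4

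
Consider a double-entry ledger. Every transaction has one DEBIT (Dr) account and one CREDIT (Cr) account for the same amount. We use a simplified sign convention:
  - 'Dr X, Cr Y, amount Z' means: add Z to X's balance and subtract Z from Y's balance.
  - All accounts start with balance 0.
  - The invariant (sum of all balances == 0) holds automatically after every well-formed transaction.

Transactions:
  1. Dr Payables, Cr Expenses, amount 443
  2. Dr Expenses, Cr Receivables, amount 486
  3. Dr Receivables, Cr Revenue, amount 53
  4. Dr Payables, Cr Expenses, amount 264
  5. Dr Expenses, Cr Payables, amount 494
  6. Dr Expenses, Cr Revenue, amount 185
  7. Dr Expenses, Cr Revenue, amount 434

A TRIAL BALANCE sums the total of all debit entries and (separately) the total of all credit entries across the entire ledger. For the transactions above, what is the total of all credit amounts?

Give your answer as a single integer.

Answer: 2359

Derivation:
Txn 1: credit+=443
Txn 2: credit+=486
Txn 3: credit+=53
Txn 4: credit+=264
Txn 5: credit+=494
Txn 6: credit+=185
Txn 7: credit+=434
Total credits = 2359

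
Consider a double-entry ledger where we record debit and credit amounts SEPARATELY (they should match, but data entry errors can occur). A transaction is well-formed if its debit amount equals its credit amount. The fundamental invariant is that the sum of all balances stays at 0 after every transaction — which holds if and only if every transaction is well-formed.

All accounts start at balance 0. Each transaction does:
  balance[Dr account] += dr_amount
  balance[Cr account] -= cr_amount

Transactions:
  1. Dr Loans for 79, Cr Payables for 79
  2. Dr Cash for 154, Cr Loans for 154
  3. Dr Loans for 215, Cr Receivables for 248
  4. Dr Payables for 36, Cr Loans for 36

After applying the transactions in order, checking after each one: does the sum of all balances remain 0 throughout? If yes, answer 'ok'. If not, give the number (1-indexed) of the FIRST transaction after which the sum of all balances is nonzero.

Answer: 3

Derivation:
After txn 1: dr=79 cr=79 sum_balances=0
After txn 2: dr=154 cr=154 sum_balances=0
After txn 3: dr=215 cr=248 sum_balances=-33
After txn 4: dr=36 cr=36 sum_balances=-33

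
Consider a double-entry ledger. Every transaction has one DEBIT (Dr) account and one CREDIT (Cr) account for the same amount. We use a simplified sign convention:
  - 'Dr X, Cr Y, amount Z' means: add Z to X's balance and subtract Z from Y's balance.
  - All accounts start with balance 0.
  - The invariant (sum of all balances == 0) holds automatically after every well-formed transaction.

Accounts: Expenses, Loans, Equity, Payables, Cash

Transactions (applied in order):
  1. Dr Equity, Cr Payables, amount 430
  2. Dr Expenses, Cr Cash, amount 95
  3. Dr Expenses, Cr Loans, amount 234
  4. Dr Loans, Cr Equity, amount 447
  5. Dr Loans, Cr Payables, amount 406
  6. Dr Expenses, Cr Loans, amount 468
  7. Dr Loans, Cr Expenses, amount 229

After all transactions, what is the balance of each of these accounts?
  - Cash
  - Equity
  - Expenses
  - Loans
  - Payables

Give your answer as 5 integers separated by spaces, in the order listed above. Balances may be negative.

After txn 1 (Dr Equity, Cr Payables, amount 430): Equity=430 Payables=-430
After txn 2 (Dr Expenses, Cr Cash, amount 95): Cash=-95 Equity=430 Expenses=95 Payables=-430
After txn 3 (Dr Expenses, Cr Loans, amount 234): Cash=-95 Equity=430 Expenses=329 Loans=-234 Payables=-430
After txn 4 (Dr Loans, Cr Equity, amount 447): Cash=-95 Equity=-17 Expenses=329 Loans=213 Payables=-430
After txn 5 (Dr Loans, Cr Payables, amount 406): Cash=-95 Equity=-17 Expenses=329 Loans=619 Payables=-836
After txn 6 (Dr Expenses, Cr Loans, amount 468): Cash=-95 Equity=-17 Expenses=797 Loans=151 Payables=-836
After txn 7 (Dr Loans, Cr Expenses, amount 229): Cash=-95 Equity=-17 Expenses=568 Loans=380 Payables=-836

Answer: -95 -17 568 380 -836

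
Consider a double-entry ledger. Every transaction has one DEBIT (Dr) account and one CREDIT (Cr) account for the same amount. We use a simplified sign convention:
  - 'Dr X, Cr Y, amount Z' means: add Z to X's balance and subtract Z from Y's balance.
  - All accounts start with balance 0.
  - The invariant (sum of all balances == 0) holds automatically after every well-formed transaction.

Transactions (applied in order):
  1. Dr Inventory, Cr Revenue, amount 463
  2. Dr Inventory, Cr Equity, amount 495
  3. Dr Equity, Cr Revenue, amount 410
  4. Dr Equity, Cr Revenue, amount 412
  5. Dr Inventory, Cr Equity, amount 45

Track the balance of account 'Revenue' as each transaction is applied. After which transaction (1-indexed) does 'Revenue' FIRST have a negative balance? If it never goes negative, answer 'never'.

After txn 1: Revenue=-463

Answer: 1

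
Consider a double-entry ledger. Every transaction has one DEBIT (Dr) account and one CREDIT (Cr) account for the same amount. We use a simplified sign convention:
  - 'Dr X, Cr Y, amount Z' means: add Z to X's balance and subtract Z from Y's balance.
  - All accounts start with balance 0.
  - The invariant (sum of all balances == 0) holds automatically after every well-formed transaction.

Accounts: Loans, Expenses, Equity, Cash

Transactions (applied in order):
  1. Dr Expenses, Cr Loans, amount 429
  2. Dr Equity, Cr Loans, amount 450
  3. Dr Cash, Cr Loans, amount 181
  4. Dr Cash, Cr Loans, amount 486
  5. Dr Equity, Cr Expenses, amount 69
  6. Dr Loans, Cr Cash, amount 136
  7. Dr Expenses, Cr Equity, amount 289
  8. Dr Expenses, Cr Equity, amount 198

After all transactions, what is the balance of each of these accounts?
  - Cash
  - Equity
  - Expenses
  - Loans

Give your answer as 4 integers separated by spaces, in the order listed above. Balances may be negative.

Answer: 531 32 847 -1410

Derivation:
After txn 1 (Dr Expenses, Cr Loans, amount 429): Expenses=429 Loans=-429
After txn 2 (Dr Equity, Cr Loans, amount 450): Equity=450 Expenses=429 Loans=-879
After txn 3 (Dr Cash, Cr Loans, amount 181): Cash=181 Equity=450 Expenses=429 Loans=-1060
After txn 4 (Dr Cash, Cr Loans, amount 486): Cash=667 Equity=450 Expenses=429 Loans=-1546
After txn 5 (Dr Equity, Cr Expenses, amount 69): Cash=667 Equity=519 Expenses=360 Loans=-1546
After txn 6 (Dr Loans, Cr Cash, amount 136): Cash=531 Equity=519 Expenses=360 Loans=-1410
After txn 7 (Dr Expenses, Cr Equity, amount 289): Cash=531 Equity=230 Expenses=649 Loans=-1410
After txn 8 (Dr Expenses, Cr Equity, amount 198): Cash=531 Equity=32 Expenses=847 Loans=-1410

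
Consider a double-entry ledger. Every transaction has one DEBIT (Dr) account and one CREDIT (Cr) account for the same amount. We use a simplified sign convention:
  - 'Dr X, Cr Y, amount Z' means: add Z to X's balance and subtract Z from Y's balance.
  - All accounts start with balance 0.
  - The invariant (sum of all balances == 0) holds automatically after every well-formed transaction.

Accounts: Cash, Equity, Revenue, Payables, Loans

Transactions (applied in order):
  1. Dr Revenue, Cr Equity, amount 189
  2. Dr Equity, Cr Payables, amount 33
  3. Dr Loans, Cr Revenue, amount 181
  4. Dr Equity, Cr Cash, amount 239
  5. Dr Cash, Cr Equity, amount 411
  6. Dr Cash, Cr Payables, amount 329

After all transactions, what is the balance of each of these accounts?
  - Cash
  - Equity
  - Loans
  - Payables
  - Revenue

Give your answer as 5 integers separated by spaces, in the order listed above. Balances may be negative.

After txn 1 (Dr Revenue, Cr Equity, amount 189): Equity=-189 Revenue=189
After txn 2 (Dr Equity, Cr Payables, amount 33): Equity=-156 Payables=-33 Revenue=189
After txn 3 (Dr Loans, Cr Revenue, amount 181): Equity=-156 Loans=181 Payables=-33 Revenue=8
After txn 4 (Dr Equity, Cr Cash, amount 239): Cash=-239 Equity=83 Loans=181 Payables=-33 Revenue=8
After txn 5 (Dr Cash, Cr Equity, amount 411): Cash=172 Equity=-328 Loans=181 Payables=-33 Revenue=8
After txn 6 (Dr Cash, Cr Payables, amount 329): Cash=501 Equity=-328 Loans=181 Payables=-362 Revenue=8

Answer: 501 -328 181 -362 8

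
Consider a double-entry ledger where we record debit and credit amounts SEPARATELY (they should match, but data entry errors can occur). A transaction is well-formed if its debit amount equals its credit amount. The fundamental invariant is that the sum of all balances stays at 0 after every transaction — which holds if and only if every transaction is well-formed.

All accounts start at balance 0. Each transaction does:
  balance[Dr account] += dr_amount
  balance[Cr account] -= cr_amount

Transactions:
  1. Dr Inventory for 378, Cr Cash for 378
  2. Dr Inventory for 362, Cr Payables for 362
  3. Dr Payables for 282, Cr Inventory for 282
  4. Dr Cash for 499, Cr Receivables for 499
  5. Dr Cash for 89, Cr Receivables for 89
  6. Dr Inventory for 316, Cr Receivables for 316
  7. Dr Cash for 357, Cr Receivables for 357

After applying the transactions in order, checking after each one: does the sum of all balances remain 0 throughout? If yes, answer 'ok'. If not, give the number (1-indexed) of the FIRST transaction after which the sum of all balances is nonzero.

After txn 1: dr=378 cr=378 sum_balances=0
After txn 2: dr=362 cr=362 sum_balances=0
After txn 3: dr=282 cr=282 sum_balances=0
After txn 4: dr=499 cr=499 sum_balances=0
After txn 5: dr=89 cr=89 sum_balances=0
After txn 6: dr=316 cr=316 sum_balances=0
After txn 7: dr=357 cr=357 sum_balances=0

Answer: ok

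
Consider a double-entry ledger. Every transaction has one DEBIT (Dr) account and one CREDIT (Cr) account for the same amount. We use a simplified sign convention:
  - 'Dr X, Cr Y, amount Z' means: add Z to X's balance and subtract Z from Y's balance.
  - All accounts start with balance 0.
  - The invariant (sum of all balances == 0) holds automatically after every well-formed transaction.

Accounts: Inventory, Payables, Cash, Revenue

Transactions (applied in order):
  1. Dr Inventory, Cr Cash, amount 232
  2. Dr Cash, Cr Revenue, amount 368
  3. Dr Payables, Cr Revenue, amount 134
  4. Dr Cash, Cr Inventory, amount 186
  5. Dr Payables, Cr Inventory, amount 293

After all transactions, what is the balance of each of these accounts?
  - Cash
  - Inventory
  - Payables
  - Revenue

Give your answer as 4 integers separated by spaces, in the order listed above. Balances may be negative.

After txn 1 (Dr Inventory, Cr Cash, amount 232): Cash=-232 Inventory=232
After txn 2 (Dr Cash, Cr Revenue, amount 368): Cash=136 Inventory=232 Revenue=-368
After txn 3 (Dr Payables, Cr Revenue, amount 134): Cash=136 Inventory=232 Payables=134 Revenue=-502
After txn 4 (Dr Cash, Cr Inventory, amount 186): Cash=322 Inventory=46 Payables=134 Revenue=-502
After txn 5 (Dr Payables, Cr Inventory, amount 293): Cash=322 Inventory=-247 Payables=427 Revenue=-502

Answer: 322 -247 427 -502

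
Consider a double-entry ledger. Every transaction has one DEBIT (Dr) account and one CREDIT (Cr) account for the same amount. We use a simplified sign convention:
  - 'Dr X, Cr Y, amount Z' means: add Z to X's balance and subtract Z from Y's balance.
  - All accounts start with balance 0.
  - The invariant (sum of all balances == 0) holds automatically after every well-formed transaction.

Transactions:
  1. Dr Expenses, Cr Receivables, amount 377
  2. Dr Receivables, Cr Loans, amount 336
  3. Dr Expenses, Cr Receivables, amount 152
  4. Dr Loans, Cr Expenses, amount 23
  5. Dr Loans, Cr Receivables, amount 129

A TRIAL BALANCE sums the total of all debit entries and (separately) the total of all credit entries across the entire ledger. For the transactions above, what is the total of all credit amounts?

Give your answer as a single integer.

Txn 1: credit+=377
Txn 2: credit+=336
Txn 3: credit+=152
Txn 4: credit+=23
Txn 5: credit+=129
Total credits = 1017

Answer: 1017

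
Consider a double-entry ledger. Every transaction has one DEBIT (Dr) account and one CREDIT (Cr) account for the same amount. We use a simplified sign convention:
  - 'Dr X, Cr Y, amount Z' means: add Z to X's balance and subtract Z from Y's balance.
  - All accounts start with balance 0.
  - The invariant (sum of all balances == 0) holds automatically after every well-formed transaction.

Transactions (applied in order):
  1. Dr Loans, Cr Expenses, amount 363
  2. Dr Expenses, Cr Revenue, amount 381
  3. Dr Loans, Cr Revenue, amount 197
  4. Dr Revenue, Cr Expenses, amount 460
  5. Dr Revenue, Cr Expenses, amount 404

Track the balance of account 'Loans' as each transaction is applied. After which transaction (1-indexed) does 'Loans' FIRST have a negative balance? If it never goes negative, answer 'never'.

After txn 1: Loans=363
After txn 2: Loans=363
After txn 3: Loans=560
After txn 4: Loans=560
After txn 5: Loans=560

Answer: never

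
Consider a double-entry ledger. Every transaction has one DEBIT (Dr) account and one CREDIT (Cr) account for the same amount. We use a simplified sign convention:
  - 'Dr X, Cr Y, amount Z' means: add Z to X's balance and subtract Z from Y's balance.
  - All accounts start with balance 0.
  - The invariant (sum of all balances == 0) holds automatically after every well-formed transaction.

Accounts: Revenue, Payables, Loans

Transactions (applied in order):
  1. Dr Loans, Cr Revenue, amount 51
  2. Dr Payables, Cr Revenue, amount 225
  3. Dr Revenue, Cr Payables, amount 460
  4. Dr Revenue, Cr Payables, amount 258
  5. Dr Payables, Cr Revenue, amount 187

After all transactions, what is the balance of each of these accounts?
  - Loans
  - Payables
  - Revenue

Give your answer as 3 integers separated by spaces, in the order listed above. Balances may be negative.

Answer: 51 -306 255

Derivation:
After txn 1 (Dr Loans, Cr Revenue, amount 51): Loans=51 Revenue=-51
After txn 2 (Dr Payables, Cr Revenue, amount 225): Loans=51 Payables=225 Revenue=-276
After txn 3 (Dr Revenue, Cr Payables, amount 460): Loans=51 Payables=-235 Revenue=184
After txn 4 (Dr Revenue, Cr Payables, amount 258): Loans=51 Payables=-493 Revenue=442
After txn 5 (Dr Payables, Cr Revenue, amount 187): Loans=51 Payables=-306 Revenue=255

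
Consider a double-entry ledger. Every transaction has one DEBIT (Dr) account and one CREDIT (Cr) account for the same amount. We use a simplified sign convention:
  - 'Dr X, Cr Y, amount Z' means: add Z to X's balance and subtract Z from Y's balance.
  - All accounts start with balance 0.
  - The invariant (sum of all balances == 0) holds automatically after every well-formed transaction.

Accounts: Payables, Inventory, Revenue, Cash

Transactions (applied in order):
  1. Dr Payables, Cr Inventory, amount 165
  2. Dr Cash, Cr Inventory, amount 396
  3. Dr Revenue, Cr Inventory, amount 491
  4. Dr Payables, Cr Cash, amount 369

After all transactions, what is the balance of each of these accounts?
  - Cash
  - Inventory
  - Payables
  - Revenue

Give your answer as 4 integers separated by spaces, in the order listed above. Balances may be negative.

After txn 1 (Dr Payables, Cr Inventory, amount 165): Inventory=-165 Payables=165
After txn 2 (Dr Cash, Cr Inventory, amount 396): Cash=396 Inventory=-561 Payables=165
After txn 3 (Dr Revenue, Cr Inventory, amount 491): Cash=396 Inventory=-1052 Payables=165 Revenue=491
After txn 4 (Dr Payables, Cr Cash, amount 369): Cash=27 Inventory=-1052 Payables=534 Revenue=491

Answer: 27 -1052 534 491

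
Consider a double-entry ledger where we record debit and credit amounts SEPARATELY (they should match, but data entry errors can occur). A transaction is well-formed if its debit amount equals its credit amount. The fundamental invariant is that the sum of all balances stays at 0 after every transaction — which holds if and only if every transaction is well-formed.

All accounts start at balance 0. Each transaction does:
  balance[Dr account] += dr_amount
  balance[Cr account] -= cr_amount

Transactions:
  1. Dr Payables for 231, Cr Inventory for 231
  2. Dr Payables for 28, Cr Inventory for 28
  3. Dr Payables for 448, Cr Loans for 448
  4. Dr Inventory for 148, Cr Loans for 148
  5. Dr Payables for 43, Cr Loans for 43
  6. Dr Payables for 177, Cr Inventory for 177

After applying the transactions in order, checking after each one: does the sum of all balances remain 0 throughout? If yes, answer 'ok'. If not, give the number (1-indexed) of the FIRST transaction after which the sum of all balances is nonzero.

After txn 1: dr=231 cr=231 sum_balances=0
After txn 2: dr=28 cr=28 sum_balances=0
After txn 3: dr=448 cr=448 sum_balances=0
After txn 4: dr=148 cr=148 sum_balances=0
After txn 5: dr=43 cr=43 sum_balances=0
After txn 6: dr=177 cr=177 sum_balances=0

Answer: ok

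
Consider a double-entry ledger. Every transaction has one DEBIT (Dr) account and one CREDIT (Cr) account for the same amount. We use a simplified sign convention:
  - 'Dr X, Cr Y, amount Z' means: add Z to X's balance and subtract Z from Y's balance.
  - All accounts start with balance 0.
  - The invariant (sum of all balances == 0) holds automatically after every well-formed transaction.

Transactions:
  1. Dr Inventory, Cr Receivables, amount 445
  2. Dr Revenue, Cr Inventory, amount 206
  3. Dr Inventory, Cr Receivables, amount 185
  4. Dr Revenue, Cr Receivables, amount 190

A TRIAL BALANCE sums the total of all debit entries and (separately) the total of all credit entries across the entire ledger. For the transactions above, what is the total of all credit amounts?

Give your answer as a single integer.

Txn 1: credit+=445
Txn 2: credit+=206
Txn 3: credit+=185
Txn 4: credit+=190
Total credits = 1026

Answer: 1026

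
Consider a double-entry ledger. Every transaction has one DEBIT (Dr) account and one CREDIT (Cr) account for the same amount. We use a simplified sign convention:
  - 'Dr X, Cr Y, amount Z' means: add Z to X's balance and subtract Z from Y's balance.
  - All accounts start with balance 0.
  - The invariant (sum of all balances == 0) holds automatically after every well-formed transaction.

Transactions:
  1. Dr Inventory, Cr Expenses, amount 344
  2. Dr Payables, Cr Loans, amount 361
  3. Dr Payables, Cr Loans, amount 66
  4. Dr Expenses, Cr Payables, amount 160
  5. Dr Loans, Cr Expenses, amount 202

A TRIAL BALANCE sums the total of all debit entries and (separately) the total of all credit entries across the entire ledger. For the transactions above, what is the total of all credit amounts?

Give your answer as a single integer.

Txn 1: credit+=344
Txn 2: credit+=361
Txn 3: credit+=66
Txn 4: credit+=160
Txn 5: credit+=202
Total credits = 1133

Answer: 1133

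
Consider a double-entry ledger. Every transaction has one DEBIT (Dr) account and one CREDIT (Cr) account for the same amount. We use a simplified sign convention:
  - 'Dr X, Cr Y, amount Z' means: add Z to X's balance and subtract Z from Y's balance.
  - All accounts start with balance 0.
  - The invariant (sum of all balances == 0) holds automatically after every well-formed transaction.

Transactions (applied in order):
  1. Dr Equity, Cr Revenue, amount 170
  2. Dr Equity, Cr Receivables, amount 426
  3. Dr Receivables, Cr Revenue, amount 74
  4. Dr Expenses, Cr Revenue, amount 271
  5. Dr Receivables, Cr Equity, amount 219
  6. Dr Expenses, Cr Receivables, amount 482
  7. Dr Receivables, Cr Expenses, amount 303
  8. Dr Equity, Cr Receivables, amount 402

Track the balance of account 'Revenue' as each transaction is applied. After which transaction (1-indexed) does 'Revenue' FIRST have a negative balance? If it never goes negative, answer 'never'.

After txn 1: Revenue=-170

Answer: 1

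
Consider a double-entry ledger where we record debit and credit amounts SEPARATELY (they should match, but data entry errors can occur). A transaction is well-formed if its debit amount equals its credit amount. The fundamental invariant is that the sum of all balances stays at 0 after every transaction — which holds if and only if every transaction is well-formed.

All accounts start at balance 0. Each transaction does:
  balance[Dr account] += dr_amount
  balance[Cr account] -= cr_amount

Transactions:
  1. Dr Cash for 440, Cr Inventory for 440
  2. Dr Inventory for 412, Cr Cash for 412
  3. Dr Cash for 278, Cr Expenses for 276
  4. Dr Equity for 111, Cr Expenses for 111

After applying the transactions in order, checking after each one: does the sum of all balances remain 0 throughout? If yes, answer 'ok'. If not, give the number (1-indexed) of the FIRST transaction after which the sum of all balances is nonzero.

Answer: 3

Derivation:
After txn 1: dr=440 cr=440 sum_balances=0
After txn 2: dr=412 cr=412 sum_balances=0
After txn 3: dr=278 cr=276 sum_balances=2
After txn 4: dr=111 cr=111 sum_balances=2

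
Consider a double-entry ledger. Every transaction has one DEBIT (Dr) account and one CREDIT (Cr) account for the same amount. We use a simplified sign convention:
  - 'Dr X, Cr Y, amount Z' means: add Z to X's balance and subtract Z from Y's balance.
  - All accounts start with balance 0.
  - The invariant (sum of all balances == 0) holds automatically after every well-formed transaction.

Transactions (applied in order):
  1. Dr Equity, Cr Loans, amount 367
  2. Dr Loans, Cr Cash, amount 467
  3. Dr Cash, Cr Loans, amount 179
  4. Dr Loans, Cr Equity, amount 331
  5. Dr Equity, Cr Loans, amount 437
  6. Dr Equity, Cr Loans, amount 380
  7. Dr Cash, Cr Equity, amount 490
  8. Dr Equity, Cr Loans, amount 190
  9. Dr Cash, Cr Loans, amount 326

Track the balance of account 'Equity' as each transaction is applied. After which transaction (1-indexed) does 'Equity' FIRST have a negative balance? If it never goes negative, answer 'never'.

Answer: never

Derivation:
After txn 1: Equity=367
After txn 2: Equity=367
After txn 3: Equity=367
After txn 4: Equity=36
After txn 5: Equity=473
After txn 6: Equity=853
After txn 7: Equity=363
After txn 8: Equity=553
After txn 9: Equity=553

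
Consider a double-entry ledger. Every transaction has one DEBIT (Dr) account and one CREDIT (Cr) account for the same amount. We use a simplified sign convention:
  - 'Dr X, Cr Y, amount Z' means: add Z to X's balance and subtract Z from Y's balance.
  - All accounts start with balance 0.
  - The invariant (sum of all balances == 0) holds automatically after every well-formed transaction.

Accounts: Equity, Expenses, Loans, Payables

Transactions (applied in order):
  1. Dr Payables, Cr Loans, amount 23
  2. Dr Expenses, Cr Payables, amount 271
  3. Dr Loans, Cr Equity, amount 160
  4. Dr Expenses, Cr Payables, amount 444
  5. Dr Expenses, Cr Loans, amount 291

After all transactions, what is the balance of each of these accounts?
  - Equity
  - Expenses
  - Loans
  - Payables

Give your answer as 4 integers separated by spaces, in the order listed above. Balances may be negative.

Answer: -160 1006 -154 -692

Derivation:
After txn 1 (Dr Payables, Cr Loans, amount 23): Loans=-23 Payables=23
After txn 2 (Dr Expenses, Cr Payables, amount 271): Expenses=271 Loans=-23 Payables=-248
After txn 3 (Dr Loans, Cr Equity, amount 160): Equity=-160 Expenses=271 Loans=137 Payables=-248
After txn 4 (Dr Expenses, Cr Payables, amount 444): Equity=-160 Expenses=715 Loans=137 Payables=-692
After txn 5 (Dr Expenses, Cr Loans, amount 291): Equity=-160 Expenses=1006 Loans=-154 Payables=-692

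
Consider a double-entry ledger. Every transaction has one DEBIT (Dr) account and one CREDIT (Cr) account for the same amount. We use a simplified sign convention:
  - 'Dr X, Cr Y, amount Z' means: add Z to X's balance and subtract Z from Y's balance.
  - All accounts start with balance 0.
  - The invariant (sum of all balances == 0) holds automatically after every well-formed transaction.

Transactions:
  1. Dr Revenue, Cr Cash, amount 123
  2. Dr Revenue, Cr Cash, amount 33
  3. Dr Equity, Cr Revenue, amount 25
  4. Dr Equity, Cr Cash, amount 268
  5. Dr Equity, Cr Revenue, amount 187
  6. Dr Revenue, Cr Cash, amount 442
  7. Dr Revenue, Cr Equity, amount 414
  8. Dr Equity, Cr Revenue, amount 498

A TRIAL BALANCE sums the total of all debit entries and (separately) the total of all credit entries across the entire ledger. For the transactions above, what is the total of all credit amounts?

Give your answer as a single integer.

Answer: 1990

Derivation:
Txn 1: credit+=123
Txn 2: credit+=33
Txn 3: credit+=25
Txn 4: credit+=268
Txn 5: credit+=187
Txn 6: credit+=442
Txn 7: credit+=414
Txn 8: credit+=498
Total credits = 1990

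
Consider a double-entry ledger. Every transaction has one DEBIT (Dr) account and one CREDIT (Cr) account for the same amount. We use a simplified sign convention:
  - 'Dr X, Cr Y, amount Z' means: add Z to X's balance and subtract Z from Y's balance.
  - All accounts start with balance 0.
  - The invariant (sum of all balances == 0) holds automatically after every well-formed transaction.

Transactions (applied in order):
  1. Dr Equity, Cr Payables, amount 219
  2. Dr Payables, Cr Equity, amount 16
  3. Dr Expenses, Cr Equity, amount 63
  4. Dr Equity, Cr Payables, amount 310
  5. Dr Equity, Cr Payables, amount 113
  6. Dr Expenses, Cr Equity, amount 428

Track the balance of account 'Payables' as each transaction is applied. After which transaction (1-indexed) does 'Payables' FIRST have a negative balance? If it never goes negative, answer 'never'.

After txn 1: Payables=-219

Answer: 1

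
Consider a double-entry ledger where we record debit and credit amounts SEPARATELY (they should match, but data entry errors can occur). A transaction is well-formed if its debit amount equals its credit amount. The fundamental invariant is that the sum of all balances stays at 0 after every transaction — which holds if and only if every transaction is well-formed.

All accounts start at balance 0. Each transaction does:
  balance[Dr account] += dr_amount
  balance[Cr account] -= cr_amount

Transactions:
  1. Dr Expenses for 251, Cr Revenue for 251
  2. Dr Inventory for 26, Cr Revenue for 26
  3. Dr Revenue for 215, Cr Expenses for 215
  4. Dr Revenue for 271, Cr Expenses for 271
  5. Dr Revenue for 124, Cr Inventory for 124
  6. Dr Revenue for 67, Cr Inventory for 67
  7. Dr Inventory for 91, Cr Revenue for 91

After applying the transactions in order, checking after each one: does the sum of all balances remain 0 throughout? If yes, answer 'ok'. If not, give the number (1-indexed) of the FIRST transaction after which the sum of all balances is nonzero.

Answer: ok

Derivation:
After txn 1: dr=251 cr=251 sum_balances=0
After txn 2: dr=26 cr=26 sum_balances=0
After txn 3: dr=215 cr=215 sum_balances=0
After txn 4: dr=271 cr=271 sum_balances=0
After txn 5: dr=124 cr=124 sum_balances=0
After txn 6: dr=67 cr=67 sum_balances=0
After txn 7: dr=91 cr=91 sum_balances=0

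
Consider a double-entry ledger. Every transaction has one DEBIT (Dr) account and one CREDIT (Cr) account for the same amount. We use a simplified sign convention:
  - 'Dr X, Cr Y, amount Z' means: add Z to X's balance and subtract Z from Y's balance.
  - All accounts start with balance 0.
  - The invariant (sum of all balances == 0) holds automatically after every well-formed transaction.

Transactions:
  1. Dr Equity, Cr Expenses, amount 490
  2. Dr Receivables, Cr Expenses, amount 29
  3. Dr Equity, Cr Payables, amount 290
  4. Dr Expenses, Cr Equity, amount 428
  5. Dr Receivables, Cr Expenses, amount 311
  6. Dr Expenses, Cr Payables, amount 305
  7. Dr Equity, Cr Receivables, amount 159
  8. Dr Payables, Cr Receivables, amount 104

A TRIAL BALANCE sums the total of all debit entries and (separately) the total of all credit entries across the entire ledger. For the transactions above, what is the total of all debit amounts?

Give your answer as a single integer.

Txn 1: debit+=490
Txn 2: debit+=29
Txn 3: debit+=290
Txn 4: debit+=428
Txn 5: debit+=311
Txn 6: debit+=305
Txn 7: debit+=159
Txn 8: debit+=104
Total debits = 2116

Answer: 2116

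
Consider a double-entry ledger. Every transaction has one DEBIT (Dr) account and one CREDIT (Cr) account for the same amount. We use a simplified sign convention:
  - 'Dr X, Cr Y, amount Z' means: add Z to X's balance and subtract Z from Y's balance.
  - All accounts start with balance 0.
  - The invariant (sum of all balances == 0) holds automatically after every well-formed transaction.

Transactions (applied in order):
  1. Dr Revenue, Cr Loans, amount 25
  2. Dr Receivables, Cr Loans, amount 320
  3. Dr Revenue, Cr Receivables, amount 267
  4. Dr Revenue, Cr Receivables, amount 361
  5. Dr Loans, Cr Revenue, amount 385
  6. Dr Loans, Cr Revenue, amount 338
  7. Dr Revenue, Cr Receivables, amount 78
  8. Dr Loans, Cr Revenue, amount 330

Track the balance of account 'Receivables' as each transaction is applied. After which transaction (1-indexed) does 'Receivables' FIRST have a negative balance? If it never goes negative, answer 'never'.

Answer: 4

Derivation:
After txn 1: Receivables=0
After txn 2: Receivables=320
After txn 3: Receivables=53
After txn 4: Receivables=-308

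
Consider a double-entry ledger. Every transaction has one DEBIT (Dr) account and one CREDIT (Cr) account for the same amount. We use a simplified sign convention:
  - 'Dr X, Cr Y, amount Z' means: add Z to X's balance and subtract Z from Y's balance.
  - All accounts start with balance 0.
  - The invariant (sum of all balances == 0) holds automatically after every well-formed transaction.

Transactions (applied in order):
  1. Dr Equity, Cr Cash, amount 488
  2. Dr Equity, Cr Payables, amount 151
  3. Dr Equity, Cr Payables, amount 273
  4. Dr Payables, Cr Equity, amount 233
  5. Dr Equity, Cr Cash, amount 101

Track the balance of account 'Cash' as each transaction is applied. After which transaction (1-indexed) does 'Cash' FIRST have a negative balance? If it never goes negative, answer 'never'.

After txn 1: Cash=-488

Answer: 1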